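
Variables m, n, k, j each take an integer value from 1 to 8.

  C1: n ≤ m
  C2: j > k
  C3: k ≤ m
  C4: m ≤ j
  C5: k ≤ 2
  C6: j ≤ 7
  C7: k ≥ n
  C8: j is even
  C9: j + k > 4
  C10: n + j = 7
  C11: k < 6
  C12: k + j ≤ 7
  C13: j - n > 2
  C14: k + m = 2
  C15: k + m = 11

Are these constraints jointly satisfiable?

From constraint 5: k ≤ 2. From constraints 4 and 6: m ≤ j ≤ 7. Hence k + m ≤ 9. But constraint 15 requires k + m = 11, and 11 > 9. Contradiction.

Unsatisfiable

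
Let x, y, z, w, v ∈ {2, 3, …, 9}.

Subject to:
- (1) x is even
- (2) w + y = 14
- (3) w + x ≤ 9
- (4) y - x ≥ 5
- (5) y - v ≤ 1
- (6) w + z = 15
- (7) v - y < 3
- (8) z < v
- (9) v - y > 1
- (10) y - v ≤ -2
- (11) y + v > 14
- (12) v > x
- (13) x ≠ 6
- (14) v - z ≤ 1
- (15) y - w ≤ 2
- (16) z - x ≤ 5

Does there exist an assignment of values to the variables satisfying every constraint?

Unsatisfiable

Constraints 4, 10, 14, and 16 give v − y ≥ 2, y − x ≥ 5, x − z ≥ -5, z − v ≥ -1.
Adding all 4 inequalities: the left sides telescope to 0, and the right sides sum to 2 + 5 + (-5) + (-1) = 1. So 0 ≥ 1, which is false.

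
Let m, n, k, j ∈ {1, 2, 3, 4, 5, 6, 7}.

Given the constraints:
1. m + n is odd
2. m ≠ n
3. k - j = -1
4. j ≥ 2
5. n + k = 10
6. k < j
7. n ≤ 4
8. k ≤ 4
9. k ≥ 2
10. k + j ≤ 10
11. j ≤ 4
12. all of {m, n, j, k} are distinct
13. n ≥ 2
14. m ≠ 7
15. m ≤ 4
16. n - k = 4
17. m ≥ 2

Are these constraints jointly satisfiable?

Unsatisfiable

Constraints 4, 7, 8, 9, 11, 13, 15, and 17 confine each of m, n, j, k to the 3 values {2, …, 4}.
Constraint 12 requires all 4 of them to be distinct, but only 3 values are available — impossible by the pigeonhole principle.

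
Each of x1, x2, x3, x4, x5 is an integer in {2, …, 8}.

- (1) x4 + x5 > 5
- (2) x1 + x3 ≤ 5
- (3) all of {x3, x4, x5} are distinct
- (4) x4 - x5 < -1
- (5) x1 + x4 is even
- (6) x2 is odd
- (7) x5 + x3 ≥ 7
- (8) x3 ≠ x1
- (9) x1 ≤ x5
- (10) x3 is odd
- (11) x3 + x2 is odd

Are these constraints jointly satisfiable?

Unsatisfiable

Constraint 10 makes x3 odd and constraint 6 makes x2 odd, so x3 + x2 must be even. Constraint 11 says x3 + x2 is odd — contradiction.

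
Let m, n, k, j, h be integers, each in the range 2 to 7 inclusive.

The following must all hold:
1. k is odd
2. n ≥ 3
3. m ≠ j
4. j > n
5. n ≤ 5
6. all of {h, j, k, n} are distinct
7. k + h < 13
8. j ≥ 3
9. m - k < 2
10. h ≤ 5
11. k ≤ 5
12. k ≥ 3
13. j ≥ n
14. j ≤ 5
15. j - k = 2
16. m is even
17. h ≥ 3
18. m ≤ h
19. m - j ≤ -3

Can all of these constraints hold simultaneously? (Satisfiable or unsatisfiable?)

Unsatisfiable

Constraints 2, 5, 8, 10, 11, 12, 14, and 17 confine each of h, j, k, n to the 3 values {3, …, 5}.
Constraint 6 requires all 4 of them to be distinct, but only 3 values are available — impossible by the pigeonhole principle.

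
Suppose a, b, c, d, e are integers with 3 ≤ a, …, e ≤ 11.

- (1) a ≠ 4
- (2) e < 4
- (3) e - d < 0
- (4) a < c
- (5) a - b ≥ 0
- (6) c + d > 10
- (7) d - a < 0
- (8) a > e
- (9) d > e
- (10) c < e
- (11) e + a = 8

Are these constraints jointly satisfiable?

Unsatisfiable

Constraints 3, 4, 7, and 10 give e < d, d < a, a < c, c < e. Chaining: e < d < a < c < e, which forces e < e — impossible.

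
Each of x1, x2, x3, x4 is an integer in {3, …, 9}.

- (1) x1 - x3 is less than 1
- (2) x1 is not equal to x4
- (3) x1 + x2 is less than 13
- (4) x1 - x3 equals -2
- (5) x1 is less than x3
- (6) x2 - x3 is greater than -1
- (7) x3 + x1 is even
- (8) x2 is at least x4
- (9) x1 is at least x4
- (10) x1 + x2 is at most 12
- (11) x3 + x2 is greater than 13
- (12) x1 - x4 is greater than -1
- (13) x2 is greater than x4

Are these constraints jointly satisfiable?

The assignment x1 = 5, x2 = 7, x3 = 7, x4 = 4 works:
  constraint 1 holds since x1 - x3 = -2.
  constraint 3 holds since x1 + x2 = 12.
The rest check out directly.

Satisfiable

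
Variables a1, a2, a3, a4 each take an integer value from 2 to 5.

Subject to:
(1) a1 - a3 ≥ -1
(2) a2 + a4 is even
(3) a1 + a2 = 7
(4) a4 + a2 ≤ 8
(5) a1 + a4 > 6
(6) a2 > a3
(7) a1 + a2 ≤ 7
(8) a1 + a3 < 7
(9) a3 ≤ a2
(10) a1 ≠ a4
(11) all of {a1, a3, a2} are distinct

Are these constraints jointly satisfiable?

The assignment a1 = 4, a2 = 3, a3 = 2, a4 = 3 works:
  constraint 1 holds since a1 - a3 = 2.
  constraint 3 holds since a1 + a2 = 7.
  constraint 4 holds since a4 + a2 = 6.
The rest check out directly.

Satisfiable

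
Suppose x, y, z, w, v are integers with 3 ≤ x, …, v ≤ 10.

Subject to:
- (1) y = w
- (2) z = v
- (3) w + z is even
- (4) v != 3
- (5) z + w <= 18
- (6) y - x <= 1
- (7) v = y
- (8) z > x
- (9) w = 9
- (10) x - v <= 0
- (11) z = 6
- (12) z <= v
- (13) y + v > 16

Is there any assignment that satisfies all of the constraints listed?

Constraint 11 fixes z = 6 and constraint 9 fixes w = 9. Constraints 1, 2, and 7 give z = v = y = w, so z = w. But 6 ≠ 9 — contradiction.

Unsatisfiable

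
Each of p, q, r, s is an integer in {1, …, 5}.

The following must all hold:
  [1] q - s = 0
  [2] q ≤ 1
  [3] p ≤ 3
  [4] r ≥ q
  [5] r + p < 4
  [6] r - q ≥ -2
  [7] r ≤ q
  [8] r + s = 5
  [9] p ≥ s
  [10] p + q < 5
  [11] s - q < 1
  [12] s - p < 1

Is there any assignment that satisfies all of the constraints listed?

From constraints 2 and 7: r ≤ q ≤ 1. From constraints 3 and 9: s ≤ p ≤ 3. Hence r + s ≤ 4. But constraint 8 requires r + s = 5, and 5 > 4. Contradiction.

Unsatisfiable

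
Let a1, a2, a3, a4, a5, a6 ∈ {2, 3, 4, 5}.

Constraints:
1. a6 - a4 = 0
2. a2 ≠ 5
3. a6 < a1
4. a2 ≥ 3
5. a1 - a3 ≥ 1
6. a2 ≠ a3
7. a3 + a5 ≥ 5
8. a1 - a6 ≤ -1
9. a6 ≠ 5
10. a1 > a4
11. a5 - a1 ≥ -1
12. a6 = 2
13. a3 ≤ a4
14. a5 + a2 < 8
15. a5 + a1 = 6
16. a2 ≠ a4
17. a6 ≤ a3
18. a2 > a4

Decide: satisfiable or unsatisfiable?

Unsatisfiable

Constraints 8, 10, 13, and 17 give a3 ≤ a4, a4 < a1, a1 < a6, a6 ≤ a3. Chaining: a3 ≤ a4 < a1 < a6 ≤ a3, which forces a3 < a3 — impossible.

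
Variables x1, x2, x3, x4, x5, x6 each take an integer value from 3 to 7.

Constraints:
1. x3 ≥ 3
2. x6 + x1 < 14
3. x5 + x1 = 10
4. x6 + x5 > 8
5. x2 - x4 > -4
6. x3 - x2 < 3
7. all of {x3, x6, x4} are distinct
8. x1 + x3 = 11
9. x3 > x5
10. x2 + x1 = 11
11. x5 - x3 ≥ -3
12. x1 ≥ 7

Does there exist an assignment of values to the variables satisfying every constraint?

Satisfiable

The assignment x1 = 7, x2 = 4, x3 = 4, x4 = 7, x5 = 3, x6 = 6 works:
  constraint 2 holds since x6 + x1 = 13.
  constraint 3 holds since x5 + x1 = 10.
  constraint 4 holds since x6 + x5 = 9.
The rest check out directly.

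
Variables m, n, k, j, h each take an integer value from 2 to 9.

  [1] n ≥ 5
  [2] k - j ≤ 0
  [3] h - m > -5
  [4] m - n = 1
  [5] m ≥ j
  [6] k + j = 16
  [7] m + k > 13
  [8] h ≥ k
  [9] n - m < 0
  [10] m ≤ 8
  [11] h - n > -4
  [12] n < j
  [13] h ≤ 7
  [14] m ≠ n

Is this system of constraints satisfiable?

From constraints 8 and 13: k ≤ h ≤ 7. From constraints 5 and 10: j ≤ m ≤ 8. Hence k + j ≤ 15. But constraint 6 requires k + j = 16, and 16 > 15. Contradiction.

Unsatisfiable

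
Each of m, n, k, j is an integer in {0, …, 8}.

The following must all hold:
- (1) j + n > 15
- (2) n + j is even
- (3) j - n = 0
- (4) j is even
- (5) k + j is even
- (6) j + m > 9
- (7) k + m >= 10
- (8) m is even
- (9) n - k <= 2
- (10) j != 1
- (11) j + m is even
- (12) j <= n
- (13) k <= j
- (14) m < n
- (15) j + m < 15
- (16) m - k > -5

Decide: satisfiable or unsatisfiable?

One satisfying assignment is m = 4, n = 8, k = 8, j = 8.
For the less obvious constraints — constraint 1: j + n = 16; constraint 3: j - n = 0 — and the others hold by inspection.

Satisfiable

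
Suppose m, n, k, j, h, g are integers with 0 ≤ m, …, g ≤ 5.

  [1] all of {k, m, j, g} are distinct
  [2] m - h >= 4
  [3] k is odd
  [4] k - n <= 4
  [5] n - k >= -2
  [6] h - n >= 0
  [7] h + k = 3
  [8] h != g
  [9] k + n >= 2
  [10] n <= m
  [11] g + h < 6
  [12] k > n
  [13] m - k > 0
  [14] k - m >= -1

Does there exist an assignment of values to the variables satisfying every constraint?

Constraints 2, 5, 6, and 14 give k − m ≥ -1, m − h ≥ 4, h − n ≥ 0, n − k ≥ -2.
Adding all 4 inequalities: the left sides telescope to 0, and the right sides sum to (-1) + 4 + 0 + (-2) = 1. So 0 ≥ 1, which is false.

Unsatisfiable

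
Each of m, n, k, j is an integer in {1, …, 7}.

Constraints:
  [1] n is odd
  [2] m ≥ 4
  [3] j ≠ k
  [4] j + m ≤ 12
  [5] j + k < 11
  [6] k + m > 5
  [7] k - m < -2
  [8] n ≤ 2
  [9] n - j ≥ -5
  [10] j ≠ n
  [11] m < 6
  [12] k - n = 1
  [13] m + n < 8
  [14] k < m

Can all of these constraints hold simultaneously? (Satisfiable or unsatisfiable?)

The assignment m = 5, n = 1, k = 2, j = 6 works:
  constraint 4 holds since j + m = 11.
  constraint 5 holds since j + k = 8.
The rest check out directly.

Satisfiable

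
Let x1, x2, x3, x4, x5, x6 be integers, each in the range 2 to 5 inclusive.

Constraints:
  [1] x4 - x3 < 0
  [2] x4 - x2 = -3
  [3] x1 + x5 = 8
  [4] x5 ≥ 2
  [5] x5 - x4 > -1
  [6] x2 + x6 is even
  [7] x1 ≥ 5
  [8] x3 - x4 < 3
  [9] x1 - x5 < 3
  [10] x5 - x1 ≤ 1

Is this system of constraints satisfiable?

Try x1 = 5, x2 = 5, x3 = 3, x4 = 2, x5 = 3, x6 = 3.
Check constraint 1: x4 - x3 = -1; constraint 2: x4 - x2 = -3. The remaining constraints are straightforward to verify.

Satisfiable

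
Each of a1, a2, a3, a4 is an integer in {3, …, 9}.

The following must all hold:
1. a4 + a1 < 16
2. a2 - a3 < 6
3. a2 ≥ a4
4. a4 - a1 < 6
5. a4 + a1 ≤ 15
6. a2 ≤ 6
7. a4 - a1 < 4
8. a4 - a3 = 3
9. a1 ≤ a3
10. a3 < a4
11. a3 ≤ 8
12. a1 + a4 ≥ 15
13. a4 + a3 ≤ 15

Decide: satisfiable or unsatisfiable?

Unsatisfiable

From constraints 9 and 11: a1 ≤ a3 ≤ 8. From constraints 3 and 6: a4 ≤ a2 ≤ 6. Hence a1 + a4 ≤ 14. But constraint 12 requires a1 + a4 ≥ 15, and 15 > 14. Contradiction.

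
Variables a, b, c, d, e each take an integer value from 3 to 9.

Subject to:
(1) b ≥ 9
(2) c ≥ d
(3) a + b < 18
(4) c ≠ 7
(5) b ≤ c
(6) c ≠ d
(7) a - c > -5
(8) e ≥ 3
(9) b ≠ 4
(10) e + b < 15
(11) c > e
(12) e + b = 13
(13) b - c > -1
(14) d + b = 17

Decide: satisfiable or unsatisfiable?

Satisfiable

Try a = 7, b = 9, c = 9, d = 8, e = 4.
Check constraint 3: a + b = 16; constraint 7: a - c = -2; constraint 10: e + b = 13. The remaining constraints are straightforward to verify.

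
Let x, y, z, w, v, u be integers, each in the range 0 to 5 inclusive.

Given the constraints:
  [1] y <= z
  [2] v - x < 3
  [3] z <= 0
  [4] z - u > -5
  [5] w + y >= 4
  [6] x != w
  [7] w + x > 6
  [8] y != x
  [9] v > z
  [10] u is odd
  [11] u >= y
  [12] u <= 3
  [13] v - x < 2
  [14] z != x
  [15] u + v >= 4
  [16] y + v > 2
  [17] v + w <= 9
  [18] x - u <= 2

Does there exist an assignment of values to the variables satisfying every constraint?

Satisfiable

Take x = 3, y = 0, z = 0, w = 4, v = 3, u = 3. Then constraint 2: v - x = 0; constraint 4: z - u = -3; constraint 5: w + y = 4, and every other listed constraint is also met.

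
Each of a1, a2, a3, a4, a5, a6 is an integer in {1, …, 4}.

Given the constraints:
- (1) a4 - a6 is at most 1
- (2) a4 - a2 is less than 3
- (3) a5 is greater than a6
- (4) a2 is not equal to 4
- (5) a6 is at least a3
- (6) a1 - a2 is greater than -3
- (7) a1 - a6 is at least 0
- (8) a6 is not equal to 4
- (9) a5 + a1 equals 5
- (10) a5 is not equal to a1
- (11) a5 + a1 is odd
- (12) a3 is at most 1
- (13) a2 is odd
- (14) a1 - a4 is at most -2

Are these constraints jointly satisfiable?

Unsatisfiable

Constraints 1, 7, and 14 give a6 − a4 ≥ -1, a4 − a1 ≥ 2, a1 − a6 ≥ 0.
Adding all 3 inequalities: the left sides telescope to 0, and the right sides sum to (-1) + 2 + 0 = 1. So 0 ≥ 1, which is false.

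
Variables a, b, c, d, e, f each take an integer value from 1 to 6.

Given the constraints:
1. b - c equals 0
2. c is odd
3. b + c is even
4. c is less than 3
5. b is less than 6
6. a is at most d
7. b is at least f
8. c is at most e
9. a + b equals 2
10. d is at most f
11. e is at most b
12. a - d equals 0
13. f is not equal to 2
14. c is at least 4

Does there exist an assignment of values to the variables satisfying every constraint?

Unsatisfiable

From constraint 14: c ≥ 4. From constraint 4: c ≤ 2. But 2 < 4, so no value of c works.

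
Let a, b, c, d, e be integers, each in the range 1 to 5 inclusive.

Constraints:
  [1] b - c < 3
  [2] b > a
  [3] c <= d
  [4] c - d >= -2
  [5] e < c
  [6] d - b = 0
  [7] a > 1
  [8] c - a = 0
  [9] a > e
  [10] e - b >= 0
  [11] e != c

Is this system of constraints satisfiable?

Unsatisfiable

Constraints 2, 9, and 10 give a < b, b ≤ e, e < a. Chaining: a < b ≤ e < a, which forces a < a — impossible.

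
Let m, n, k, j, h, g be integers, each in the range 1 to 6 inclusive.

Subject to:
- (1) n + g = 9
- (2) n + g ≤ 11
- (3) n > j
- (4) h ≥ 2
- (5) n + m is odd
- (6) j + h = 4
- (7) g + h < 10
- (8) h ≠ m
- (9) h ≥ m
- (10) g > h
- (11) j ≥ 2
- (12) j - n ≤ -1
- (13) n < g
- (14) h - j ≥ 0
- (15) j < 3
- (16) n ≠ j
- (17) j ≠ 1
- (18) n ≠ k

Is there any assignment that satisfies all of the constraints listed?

Satisfiable

Setting (m, n, k, j, h, g) = (1, 4, 6, 2, 2, 5) satisfies everything: constraint 1: n + g = 9; constraint 2: n + g = 9; constraint 6: j + h = 4, and the others follow.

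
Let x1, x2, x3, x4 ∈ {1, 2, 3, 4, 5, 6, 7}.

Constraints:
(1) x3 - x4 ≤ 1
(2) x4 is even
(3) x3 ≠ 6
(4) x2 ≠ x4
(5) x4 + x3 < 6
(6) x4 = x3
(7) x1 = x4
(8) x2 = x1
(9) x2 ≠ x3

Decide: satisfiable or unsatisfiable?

From constraints 6, 7, and 8, x2 = x1 = x4 = x3, so x2 = x3. But constraint 9 says x2 ≠ x3. Contradiction.

Unsatisfiable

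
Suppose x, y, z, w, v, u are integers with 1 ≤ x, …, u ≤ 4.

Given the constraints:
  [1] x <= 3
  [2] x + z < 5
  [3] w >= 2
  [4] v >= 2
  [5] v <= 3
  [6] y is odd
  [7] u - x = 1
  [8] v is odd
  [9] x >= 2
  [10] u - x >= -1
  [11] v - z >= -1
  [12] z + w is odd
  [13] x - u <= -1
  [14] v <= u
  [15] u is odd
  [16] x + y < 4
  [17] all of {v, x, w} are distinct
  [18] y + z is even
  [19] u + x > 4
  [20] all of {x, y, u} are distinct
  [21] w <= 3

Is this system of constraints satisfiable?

Unsatisfiable

Constraints 1, 3, 4, 5, 9, and 21 confine each of v, x, w to the 2 values {2, 3}.
Constraint 17 requires all 3 of them to be distinct, but only 2 values are available — impossible by the pigeonhole principle.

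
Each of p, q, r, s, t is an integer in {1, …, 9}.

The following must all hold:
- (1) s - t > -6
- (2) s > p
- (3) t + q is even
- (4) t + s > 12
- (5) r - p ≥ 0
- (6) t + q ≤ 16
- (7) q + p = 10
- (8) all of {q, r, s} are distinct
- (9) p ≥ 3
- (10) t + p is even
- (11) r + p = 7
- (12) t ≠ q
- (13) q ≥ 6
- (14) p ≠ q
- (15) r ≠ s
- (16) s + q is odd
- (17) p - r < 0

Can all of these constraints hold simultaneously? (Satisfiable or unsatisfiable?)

The assignment p = 3, q = 7, r = 4, s = 6, t = 9 works:
  constraint 1 holds since s - t = -3.
  constraint 4 holds since t + s = 15.
  constraint 5 holds since r - p = 1.
The rest check out directly.

Satisfiable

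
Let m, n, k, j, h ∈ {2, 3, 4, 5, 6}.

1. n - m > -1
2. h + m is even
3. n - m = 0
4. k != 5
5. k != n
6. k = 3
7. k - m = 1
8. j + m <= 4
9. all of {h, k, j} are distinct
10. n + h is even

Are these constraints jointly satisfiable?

Satisfiable

The assignment m = 2, n = 2, k = 3, j = 2, h = 4 works:
  constraint 1 holds since n - m = 0.
  constraint 3 holds since n - m = 0.
The rest check out directly.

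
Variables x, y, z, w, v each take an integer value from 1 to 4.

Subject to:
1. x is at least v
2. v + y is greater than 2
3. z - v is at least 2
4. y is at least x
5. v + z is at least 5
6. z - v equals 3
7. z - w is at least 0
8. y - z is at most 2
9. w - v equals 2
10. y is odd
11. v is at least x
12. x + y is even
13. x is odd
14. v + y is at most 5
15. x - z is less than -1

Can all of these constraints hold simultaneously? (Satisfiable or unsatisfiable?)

The assignment x = 1, y = 3, z = 4, w = 3, v = 1 works:
  constraint 2 holds since v + y = 4.
  constraint 3 holds since z - v = 3.
  constraint 5 holds since v + z = 5.
The rest check out directly.

Satisfiable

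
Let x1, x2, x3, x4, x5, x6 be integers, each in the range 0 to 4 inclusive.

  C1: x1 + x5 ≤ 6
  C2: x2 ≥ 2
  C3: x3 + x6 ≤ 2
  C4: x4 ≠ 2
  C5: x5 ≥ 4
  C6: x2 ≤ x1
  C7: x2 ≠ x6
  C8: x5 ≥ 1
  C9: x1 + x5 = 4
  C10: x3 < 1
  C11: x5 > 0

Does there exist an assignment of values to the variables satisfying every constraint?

From constraints 2 and 6: x1 ≥ x2 ≥ 2. From constraint 5: x5 ≥ 4. Hence x1 + x5 ≥ 6. But constraint 9 requires x1 + x5 = 4, and 4 < 6. Contradiction.

Unsatisfiable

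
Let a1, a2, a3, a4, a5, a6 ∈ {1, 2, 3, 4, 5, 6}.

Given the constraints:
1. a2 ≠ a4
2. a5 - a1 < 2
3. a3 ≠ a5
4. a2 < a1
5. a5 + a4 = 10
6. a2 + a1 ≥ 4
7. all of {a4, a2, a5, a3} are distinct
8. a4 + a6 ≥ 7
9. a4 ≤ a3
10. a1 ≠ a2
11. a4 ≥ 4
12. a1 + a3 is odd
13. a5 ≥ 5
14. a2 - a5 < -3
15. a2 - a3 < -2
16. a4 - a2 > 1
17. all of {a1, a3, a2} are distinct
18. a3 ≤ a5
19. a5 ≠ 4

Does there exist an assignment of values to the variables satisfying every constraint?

Take a1 = 6, a2 = 1, a3 = 5, a4 = 4, a5 = 6, a6 = 4. Then constraint 2: a5 - a1 = 0; constraint 5: a5 + a4 = 10, and every other listed constraint is also met.

Satisfiable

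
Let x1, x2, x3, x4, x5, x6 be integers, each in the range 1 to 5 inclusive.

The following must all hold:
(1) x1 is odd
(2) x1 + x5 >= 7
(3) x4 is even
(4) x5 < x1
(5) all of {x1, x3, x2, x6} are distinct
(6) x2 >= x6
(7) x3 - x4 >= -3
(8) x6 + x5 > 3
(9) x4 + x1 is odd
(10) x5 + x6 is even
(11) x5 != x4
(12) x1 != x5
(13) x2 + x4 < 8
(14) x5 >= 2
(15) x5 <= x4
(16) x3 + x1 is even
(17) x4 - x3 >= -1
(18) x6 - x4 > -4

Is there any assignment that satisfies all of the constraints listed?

Take x1 = 5, x2 = 2, x3 = 3, x4 = 4, x5 = 3, x6 = 1. Then constraint 2: x1 + x5 = 8; constraint 7: x3 - x4 = -1; constraint 8: x6 + x5 = 4, and every other listed constraint is also met.

Satisfiable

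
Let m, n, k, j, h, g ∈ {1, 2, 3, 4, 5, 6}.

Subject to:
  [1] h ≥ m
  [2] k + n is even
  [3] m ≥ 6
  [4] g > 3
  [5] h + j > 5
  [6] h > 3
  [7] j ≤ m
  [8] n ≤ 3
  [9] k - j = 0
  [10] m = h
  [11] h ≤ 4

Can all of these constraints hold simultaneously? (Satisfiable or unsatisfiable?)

Unsatisfiable

From constraints 1 and 3: h ≥ m and m ≥ 6, so h ≥ 6. From constraint 11: h ≤ 4. But 4 < 6, so no value of h works.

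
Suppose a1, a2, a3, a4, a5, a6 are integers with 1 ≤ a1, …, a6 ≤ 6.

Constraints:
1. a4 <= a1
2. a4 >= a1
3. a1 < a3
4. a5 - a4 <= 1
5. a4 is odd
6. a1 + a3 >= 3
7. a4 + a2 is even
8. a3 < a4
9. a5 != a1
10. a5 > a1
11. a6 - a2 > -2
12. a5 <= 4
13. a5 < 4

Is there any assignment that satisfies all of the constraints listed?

Unsatisfiable

Constraints 1, 3, and 8 give a4 ≤ a1, a1 < a3, a3 < a4. Chaining: a4 ≤ a1 < a3 < a4, which forces a4 < a4 — impossible.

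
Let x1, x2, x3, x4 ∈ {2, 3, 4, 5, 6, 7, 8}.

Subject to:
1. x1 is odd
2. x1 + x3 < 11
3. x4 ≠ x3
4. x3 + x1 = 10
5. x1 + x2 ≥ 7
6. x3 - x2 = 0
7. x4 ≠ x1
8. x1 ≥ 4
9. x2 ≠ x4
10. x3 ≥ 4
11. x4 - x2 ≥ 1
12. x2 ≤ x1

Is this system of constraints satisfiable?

Try x1 = 5, x2 = 5, x3 = 5, x4 = 8.
Check constraint 2: x1 + x3 = 10; constraint 4: x3 + x1 = 10. The remaining constraints are straightforward to verify.

Satisfiable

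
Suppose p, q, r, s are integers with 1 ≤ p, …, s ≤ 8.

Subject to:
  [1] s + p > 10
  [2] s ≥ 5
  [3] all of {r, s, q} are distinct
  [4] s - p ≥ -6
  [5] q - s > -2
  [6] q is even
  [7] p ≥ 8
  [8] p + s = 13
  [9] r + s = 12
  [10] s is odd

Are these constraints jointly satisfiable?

Try p = 8, q = 4, r = 7, s = 5.
Check constraint 1: s + p = 13; constraint 4: s - p = -3; constraint 5: q - s = -1. The remaining constraints are straightforward to verify.

Satisfiable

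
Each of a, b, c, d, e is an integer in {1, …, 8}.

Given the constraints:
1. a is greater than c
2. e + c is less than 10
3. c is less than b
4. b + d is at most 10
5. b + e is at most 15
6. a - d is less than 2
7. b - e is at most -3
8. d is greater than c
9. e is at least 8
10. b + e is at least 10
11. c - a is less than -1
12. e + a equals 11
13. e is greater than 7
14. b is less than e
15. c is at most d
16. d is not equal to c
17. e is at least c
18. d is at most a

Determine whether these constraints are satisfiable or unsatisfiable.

Satisfiable

The assignment a = 3, b = 5, c = 1, d = 3, e = 8 works:
  constraint 2 holds since e + c = 9.
  constraint 4 holds since b + d = 8.
The rest check out directly.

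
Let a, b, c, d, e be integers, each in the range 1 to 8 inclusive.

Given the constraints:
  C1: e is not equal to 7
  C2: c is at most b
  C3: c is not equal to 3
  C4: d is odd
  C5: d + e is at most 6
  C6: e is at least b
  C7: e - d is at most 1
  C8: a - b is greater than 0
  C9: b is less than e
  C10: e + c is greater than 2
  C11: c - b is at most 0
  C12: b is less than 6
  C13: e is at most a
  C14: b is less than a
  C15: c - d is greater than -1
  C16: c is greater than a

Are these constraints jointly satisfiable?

Constraints 2, 14, and 16 give b < a, a < c, c ≤ b. Chaining: b < a < c ≤ b, which forces b < b — impossible.

Unsatisfiable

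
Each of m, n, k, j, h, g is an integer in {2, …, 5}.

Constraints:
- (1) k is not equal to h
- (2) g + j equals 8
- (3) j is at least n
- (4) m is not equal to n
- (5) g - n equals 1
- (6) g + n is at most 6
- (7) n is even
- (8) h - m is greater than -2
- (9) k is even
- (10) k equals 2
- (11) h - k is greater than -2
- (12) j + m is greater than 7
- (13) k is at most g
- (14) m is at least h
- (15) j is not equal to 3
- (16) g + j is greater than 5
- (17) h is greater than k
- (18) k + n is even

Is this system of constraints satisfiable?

The assignment m = 4, n = 2, k = 2, j = 5, h = 3, g = 3 works:
  constraint 2 holds since g + j = 8.
  constraint 5 holds since g - n = 1.
  constraint 6 holds since g + n = 5.
The rest check out directly.

Satisfiable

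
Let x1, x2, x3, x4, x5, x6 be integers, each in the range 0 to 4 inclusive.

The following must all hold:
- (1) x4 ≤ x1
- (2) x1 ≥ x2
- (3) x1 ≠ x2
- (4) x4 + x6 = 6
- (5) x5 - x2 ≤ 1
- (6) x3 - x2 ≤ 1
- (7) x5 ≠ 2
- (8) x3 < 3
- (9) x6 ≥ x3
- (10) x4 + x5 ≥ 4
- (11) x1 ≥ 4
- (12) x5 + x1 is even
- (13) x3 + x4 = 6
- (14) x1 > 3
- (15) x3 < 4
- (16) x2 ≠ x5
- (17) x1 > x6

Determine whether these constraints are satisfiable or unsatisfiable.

Try x1 = 4, x2 = 2, x3 = 2, x4 = 4, x5 = 0, x6 = 2.
Check constraint 4: x4 + x6 = 6; constraint 5: x5 - x2 = -2; constraint 6: x3 - x2 = 0. The remaining constraints are straightforward to verify.

Satisfiable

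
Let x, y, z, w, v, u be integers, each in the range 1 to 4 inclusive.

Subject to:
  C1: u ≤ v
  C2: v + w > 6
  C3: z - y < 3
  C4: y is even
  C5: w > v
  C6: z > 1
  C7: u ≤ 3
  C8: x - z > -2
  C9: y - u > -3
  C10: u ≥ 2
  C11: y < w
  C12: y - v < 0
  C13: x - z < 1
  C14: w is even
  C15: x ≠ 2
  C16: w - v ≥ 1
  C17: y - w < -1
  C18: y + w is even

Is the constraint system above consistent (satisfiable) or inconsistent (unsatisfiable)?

Setting (x, y, z, w, v, u) = (1, 2, 2, 4, 3, 3) satisfies everything: constraint 2: v + w = 7; constraint 3: z - y = 0, and the others follow.

Satisfiable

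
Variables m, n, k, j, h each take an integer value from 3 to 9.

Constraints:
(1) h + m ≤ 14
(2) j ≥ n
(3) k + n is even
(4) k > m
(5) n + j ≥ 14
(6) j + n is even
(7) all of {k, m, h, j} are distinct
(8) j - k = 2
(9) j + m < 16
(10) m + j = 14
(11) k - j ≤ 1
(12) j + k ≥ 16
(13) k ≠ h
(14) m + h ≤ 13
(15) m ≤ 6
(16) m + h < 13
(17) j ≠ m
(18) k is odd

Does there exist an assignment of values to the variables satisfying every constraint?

One satisfying assignment is m = 5, n = 7, k = 7, j = 9, h = 6.
For the less obvious constraints — constraint 1: h + m = 11; constraint 5: n + j = 16 — and the others hold by inspection.

Satisfiable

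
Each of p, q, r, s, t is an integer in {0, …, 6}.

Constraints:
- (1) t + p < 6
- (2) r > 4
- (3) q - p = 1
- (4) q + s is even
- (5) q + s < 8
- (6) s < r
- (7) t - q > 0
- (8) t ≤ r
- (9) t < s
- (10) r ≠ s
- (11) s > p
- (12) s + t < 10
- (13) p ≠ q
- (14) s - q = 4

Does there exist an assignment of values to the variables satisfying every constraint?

Satisfiable

The assignment p = 0, q = 1, r = 6, s = 5, t = 4 works:
  constraint 1 holds since t + p = 4.
  constraint 3 holds since q - p = 1.
The rest check out directly.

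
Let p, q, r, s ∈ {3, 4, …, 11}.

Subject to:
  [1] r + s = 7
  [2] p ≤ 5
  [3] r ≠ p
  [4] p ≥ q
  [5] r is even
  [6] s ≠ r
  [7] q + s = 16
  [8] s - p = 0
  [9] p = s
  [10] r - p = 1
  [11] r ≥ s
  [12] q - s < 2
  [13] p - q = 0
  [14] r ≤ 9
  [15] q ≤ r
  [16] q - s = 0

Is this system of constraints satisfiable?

From constraints 2 and 4: q ≤ p ≤ 5. From constraints 11 and 14: s ≤ r ≤ 9. Hence q + s ≤ 14. But constraint 7 requires q + s = 16, and 16 > 14. Contradiction.

Unsatisfiable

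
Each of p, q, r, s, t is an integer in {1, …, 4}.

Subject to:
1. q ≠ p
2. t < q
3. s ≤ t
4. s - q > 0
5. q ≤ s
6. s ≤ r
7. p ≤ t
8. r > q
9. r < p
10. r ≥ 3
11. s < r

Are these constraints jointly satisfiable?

Unsatisfiable

Constraints 2, 4, 7, 9, and 11 give t < q, q < s, s < r, r < p, p ≤ t. Chaining: t < q < s < r < p ≤ t, which forces t < t — impossible.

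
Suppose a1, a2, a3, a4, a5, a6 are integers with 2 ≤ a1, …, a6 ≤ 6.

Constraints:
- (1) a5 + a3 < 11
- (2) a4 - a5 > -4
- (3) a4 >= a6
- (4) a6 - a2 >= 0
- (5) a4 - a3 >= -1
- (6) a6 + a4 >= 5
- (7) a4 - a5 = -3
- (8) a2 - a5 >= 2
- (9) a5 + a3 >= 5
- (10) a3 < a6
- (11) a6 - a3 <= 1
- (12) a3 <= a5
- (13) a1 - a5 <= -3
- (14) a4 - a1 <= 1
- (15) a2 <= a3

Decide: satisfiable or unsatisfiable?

Constraints 4, 5, 8, 11, 13, and 14 give a3 − a6 ≥ -1, a6 − a2 ≥ 0, a2 − a5 ≥ 2, a5 − a1 ≥ 3, a1 − a4 ≥ -1, a4 − a3 ≥ -1.
Adding all 6 inequalities: the left sides telescope to 0, and the right sides sum to (-1) + 0 + 2 + 3 + (-1) + (-1) = 2. So 0 ≥ 2, which is false.

Unsatisfiable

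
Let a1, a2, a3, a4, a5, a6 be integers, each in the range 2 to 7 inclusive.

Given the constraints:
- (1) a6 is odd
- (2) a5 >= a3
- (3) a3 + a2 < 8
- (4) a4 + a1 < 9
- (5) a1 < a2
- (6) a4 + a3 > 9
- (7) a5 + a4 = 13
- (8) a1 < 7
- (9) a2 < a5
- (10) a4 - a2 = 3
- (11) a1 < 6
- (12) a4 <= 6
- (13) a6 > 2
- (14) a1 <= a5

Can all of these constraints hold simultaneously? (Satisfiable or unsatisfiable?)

Take a1 = 2, a2 = 3, a3 = 4, a4 = 6, a5 = 7, a6 = 3. Then constraint 3: a3 + a2 = 7; constraint 4: a4 + a1 = 8, and every other listed constraint is also met.

Satisfiable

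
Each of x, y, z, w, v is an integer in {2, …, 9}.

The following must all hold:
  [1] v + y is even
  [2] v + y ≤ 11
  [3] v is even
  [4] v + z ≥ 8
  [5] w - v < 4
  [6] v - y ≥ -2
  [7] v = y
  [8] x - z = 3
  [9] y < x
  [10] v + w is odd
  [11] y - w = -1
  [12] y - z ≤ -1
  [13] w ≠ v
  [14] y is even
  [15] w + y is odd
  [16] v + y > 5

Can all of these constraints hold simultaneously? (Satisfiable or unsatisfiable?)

The assignment x = 8, y = 4, z = 5, w = 5, v = 4 works:
  constraint 2 holds since v + y = 8.
  constraint 4 holds since v + z = 9.
The rest check out directly.

Satisfiable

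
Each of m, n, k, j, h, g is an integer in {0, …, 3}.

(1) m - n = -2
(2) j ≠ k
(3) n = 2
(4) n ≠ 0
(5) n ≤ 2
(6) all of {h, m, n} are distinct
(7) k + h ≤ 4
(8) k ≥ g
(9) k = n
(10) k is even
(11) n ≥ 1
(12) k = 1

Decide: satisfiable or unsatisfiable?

Constraint 12 fixes k = 1 and constraint 3 fixes n = 2, but constraint 9 requires k = n. Since 1 ≠ 2, contradiction.

Unsatisfiable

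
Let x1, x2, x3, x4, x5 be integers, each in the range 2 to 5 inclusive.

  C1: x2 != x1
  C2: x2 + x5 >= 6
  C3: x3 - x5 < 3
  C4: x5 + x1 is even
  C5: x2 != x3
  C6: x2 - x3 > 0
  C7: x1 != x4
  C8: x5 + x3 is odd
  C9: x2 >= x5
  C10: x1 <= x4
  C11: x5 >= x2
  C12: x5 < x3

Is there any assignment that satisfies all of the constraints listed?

Constraints 6, 11, and 12 give x5 < x3, x3 < x2, x2 ≤ x5. Chaining: x5 < x3 < x2 ≤ x5, which forces x5 < x5 — impossible.

Unsatisfiable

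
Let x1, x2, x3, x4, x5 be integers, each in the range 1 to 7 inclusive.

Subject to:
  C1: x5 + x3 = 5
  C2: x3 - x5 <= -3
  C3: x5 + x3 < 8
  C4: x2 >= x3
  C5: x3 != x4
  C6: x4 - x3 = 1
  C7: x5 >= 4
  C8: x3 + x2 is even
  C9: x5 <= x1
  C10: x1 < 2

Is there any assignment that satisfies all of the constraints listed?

Unsatisfiable

From constraints 7 and 9: x1 ≥ x5 and x5 ≥ 4, so x1 ≥ 4. From constraint 10: x1 ≤ 1. But 1 < 4, so no value of x1 works.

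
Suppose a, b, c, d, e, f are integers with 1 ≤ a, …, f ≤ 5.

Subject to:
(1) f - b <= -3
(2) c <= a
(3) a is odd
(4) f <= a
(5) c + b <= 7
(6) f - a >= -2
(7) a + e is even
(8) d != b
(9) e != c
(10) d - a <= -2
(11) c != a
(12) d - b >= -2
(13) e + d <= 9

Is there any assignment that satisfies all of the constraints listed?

Constraints 1, 6, 10, and 12 give d − b ≥ -2, b − f ≥ 3, f − a ≥ -2, a − d ≥ 2.
Adding all 4 inequalities: the left sides telescope to 0, and the right sides sum to (-2) + 3 + (-2) + 2 = 1. So 0 ≥ 1, which is false.

Unsatisfiable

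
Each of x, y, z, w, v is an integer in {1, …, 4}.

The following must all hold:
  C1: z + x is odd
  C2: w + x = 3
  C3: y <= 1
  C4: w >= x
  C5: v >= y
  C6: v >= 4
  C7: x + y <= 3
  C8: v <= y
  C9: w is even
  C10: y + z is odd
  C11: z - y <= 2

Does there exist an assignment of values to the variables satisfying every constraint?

Unsatisfiable

From constraint 6: v ≥ 4. From constraints 3 and 8: v ≤ y and y ≤ 1, so v ≤ 1. But 1 < 4, so no value of v works.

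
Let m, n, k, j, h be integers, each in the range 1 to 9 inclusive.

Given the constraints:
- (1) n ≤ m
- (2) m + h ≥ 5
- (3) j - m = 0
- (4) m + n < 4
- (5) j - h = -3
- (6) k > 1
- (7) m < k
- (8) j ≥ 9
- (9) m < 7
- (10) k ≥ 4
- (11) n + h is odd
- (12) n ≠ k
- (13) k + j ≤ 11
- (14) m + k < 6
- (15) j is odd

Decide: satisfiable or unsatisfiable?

From constraint 10: k ≥ 4. From constraint 8: j ≥ 9. Hence k + j ≥ 13. But constraint 13 requires k + j ≤ 11, and 11 < 13. Contradiction.

Unsatisfiable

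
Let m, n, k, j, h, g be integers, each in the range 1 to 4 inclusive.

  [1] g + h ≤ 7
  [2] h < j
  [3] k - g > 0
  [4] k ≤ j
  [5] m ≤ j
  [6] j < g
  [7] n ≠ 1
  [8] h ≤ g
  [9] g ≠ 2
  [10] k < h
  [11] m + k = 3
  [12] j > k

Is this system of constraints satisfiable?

Unsatisfiable

Constraints 2, 3, 6, and 10 give h < j, j < g, g < k, k < h. Chaining: h < j < g < k < h, which forces h < h — impossible.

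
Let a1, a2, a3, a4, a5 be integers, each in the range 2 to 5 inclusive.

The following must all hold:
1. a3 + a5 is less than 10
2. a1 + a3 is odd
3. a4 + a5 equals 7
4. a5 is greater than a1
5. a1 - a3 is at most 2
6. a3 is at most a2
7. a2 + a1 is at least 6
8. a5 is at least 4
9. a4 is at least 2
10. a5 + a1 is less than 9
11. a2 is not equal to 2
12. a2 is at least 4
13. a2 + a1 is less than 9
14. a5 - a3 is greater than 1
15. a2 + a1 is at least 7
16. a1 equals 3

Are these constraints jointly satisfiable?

Try a1 = 3, a2 = 5, a3 = 2, a4 = 2, a5 = 5.
Check constraint 1: a3 + a5 = 7; constraint 3: a4 + a5 = 7; constraint 5: a1 - a3 = 1. The remaining constraints are straightforward to verify.

Satisfiable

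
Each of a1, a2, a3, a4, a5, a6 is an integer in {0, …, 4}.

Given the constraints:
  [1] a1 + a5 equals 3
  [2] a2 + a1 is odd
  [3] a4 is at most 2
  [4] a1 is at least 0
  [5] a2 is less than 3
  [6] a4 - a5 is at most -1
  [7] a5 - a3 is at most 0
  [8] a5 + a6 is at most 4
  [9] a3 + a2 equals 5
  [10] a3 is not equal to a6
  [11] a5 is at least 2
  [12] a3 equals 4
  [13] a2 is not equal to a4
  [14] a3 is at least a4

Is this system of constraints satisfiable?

Satisfiable

Setting (a1, a2, a3, a4, a5, a6) = (0, 1, 4, 0, 3, 0) satisfies everything: constraint 1: a1 + a5 = 3; constraint 6: a4 - a5 = -3, and the others follow.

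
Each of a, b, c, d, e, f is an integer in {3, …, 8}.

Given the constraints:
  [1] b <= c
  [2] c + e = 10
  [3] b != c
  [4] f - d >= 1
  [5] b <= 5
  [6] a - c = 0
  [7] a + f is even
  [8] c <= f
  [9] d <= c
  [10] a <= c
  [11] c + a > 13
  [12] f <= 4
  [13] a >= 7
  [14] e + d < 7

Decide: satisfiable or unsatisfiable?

From constraints 10 and 13: c ≥ a and a ≥ 7, so c ≥ 7. From constraints 8 and 12: c ≤ f and f ≤ 4, so c ≤ 4. But 4 < 7, so no value of c works.

Unsatisfiable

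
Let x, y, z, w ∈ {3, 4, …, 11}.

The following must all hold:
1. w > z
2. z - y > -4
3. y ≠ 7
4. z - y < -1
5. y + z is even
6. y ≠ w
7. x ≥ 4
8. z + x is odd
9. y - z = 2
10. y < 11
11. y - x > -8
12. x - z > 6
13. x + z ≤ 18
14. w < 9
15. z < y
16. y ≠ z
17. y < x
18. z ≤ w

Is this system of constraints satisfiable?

The assignment x = 11, y = 6, z = 4, w = 7 works:
  constraint 2 holds since z - y = -2.
  constraint 4 holds since z - y = -2.
The rest check out directly.

Satisfiable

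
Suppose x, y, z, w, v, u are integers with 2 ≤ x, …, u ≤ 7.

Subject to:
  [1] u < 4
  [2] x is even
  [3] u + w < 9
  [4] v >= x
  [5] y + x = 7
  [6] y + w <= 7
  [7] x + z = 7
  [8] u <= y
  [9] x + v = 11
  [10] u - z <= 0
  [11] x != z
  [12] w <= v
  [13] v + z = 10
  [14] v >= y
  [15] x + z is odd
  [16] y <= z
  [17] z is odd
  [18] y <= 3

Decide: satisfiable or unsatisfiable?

Satisfiable

One satisfying assignment is x = 4, y = 3, z = 3, w = 3, v = 7, u = 3.
For the less obvious constraints — constraint 3: u + w = 6; constraint 5: y + x = 7 — and the others hold by inspection.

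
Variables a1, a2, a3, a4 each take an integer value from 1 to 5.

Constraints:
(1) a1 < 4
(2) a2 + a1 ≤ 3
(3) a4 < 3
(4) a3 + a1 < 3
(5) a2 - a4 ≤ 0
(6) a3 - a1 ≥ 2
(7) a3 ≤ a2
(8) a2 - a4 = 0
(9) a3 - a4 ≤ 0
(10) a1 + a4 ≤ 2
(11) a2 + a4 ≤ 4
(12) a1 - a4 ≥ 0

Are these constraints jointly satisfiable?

Constraints 6, 9, and 12 give a4 − a3 ≥ 0, a3 − a1 ≥ 2, a1 − a4 ≥ 0.
Adding all 3 inequalities: the left sides telescope to 0, and the right sides sum to 0 + 2 + 0 = 2. So 0 ≥ 2, which is false.

Unsatisfiable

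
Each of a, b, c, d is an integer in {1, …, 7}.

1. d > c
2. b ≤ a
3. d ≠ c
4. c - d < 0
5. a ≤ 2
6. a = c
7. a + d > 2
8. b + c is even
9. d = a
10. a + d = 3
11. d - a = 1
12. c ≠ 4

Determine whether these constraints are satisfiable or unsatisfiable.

From constraints 6 and 9, d = a = c, so d = c. But constraint 3 says d ≠ c. Contradiction.

Unsatisfiable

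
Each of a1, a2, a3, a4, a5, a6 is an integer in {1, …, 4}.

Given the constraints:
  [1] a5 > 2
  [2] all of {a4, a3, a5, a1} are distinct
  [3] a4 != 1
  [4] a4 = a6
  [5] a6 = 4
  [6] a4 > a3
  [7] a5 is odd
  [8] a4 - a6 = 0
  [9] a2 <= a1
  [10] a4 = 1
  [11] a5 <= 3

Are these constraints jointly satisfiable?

Constraint 10 fixes a4 = 1 and constraint 5 fixes a6 = 4, but constraint 4 requires a4 = a6. Since 1 ≠ 4, contradiction.

Unsatisfiable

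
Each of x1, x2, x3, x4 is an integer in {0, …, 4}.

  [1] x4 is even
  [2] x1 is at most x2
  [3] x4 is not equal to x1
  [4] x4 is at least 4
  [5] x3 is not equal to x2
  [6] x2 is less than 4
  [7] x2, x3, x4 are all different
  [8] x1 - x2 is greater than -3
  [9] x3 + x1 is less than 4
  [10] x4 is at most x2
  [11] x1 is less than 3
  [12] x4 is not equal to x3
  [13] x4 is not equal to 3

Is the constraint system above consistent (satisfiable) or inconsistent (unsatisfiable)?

From constraints 4 and 10: x2 ≥ x4 and x4 ≥ 4, so x2 ≥ 4. From constraint 6: x2 ≤ 3. But 3 < 4, so no value of x2 works.

Unsatisfiable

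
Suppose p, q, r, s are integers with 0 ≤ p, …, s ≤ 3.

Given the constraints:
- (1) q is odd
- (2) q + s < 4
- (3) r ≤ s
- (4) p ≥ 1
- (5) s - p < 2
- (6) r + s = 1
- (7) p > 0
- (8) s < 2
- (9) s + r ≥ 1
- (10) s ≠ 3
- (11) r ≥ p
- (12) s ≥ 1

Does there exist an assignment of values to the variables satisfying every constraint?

From constraints 4 and 11: r ≥ p ≥ 1. From constraint 12: s ≥ 1. Hence r + s ≥ 2. But constraint 6 requires r + s = 1, and 1 < 2. Contradiction.

Unsatisfiable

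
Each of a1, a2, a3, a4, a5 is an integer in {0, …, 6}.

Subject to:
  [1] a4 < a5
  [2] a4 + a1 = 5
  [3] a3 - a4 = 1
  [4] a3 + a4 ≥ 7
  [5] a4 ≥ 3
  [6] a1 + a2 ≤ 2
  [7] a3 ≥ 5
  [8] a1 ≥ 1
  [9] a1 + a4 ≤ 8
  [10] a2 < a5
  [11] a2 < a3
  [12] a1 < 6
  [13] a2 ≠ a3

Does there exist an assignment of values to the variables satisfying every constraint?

Try a1 = 1, a2 = 0, a3 = 5, a4 = 4, a5 = 6.
Check constraint 2: a4 + a1 = 5; constraint 3: a3 - a4 = 1. The remaining constraints are straightforward to verify.

Satisfiable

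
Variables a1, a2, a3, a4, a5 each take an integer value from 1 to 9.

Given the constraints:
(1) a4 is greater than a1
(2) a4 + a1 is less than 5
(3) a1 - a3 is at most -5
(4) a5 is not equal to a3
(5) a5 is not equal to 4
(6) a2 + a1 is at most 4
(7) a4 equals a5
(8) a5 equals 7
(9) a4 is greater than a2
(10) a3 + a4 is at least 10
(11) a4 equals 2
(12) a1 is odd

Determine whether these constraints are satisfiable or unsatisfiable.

Unsatisfiable

Constraint 11 fixes a4 = 2 and constraint 8 fixes a5 = 7, but constraint 7 requires a4 = a5. Since 2 ≠ 7, contradiction.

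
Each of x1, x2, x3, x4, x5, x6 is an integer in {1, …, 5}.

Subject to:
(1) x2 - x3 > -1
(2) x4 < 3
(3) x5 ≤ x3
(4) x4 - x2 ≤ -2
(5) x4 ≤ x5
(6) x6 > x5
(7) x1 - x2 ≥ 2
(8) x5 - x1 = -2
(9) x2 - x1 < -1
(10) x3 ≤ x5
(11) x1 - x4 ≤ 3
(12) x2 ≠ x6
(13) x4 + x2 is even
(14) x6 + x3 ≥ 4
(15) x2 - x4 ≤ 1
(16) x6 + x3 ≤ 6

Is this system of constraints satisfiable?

Constraints 4, 7, and 11 give x4 − x1 ≥ -3, x1 − x2 ≥ 2, x2 − x4 ≥ 2.
Adding all 3 inequalities: the left sides telescope to 0, and the right sides sum to (-3) + 2 + 2 = 1. So 0 ≥ 1, which is false.

Unsatisfiable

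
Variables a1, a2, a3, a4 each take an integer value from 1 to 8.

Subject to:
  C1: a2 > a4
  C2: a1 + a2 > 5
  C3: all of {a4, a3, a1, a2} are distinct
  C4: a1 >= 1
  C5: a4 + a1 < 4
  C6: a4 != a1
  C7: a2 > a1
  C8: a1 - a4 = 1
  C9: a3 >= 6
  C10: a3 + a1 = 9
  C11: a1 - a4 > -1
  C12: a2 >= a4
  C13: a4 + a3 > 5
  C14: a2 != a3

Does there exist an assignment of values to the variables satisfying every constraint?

The assignment a1 = 2, a2 = 5, a3 = 7, a4 = 1 works:
  constraint 2 holds since a1 + a2 = 7.
  constraint 5 holds since a4 + a1 = 3.
The rest check out directly.

Satisfiable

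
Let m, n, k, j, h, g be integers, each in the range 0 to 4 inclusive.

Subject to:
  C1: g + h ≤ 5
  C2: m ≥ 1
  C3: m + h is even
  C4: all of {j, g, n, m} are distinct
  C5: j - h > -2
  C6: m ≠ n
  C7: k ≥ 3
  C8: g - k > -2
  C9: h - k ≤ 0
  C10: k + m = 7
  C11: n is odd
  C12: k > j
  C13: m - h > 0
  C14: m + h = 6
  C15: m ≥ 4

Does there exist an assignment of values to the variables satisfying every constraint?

Satisfiable

Take m = 4, n = 3, k = 3, j = 1, h = 2, g = 2. Then constraint 1: g + h = 4; constraint 5: j - h = -1; constraint 8: g - k = -1, and every other listed constraint is also met.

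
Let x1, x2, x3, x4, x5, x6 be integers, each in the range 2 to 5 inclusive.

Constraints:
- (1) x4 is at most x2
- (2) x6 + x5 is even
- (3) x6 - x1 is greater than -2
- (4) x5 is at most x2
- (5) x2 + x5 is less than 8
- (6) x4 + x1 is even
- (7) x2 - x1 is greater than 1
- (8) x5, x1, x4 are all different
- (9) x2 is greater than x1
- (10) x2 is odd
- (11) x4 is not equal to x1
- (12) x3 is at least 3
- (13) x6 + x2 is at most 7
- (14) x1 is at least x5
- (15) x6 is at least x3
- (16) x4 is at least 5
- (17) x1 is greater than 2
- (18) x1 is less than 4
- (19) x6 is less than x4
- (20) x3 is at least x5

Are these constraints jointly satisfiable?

Unsatisfiable

From constraints 12 and 15: x6 ≥ x3 ≥ 3. From constraints 1 and 16: x2 ≥ x4 ≥ 5. Hence x6 + x2 ≥ 8. But constraint 13 requires x6 + x2 ≤ 7, and 7 < 8. Contradiction.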